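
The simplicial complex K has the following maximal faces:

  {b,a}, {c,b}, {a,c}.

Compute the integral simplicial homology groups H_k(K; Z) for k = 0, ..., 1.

We work with the vertex ordering a < b < c. The simplices of K, each written with vertices in increasing order, are:

  0-simplices (3): a, b, c
  1-simplices (3): ab, ac, bc

giving chain groups C_0 ≅ Z^3, C_1 ≅ Z^3.

The boundary map ∂_1: C_1 → C_0 maps an edge to its endpoints' difference, ∂[p,q] = q − p. For instance
  ∂ac = c − a.
The resulting 3×3 matrix has rank 2, and its Smith normal form has invariant factors (1,1).

Now H_k = ker ∂_k / im ∂_{k+1}, so:

  H_0: rank C_0 − rank ∂_1 = 3 − 2 = 1, and the invariant factors of ∂_1 are all 1, so H_0 ≅ Z.
  H_1: rank ker ∂_1 − rank ∂_2 = (3 − 2) − 0 = 1, and there is no ∂_2, so H_1 ≅ Z.

H_0 = Z,  H_1 = Z.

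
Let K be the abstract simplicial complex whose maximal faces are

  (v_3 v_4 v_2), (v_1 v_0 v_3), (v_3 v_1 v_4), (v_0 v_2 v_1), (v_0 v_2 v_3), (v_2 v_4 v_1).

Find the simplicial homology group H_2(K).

H_2 = Z.

Fix the vertex order v_0 < v_1 < v_2 < v_3 < v_4 and write every simplex with vertices in increasing order. Then dim K = 2 and the simplices of K are:

  0-simplices (5): [v_0], [v_1], [v_2], [v_3], [v_4]
  1-simplices (9): [v_0,v_1], [v_0,v_2], [v_0,v_3], [v_1,v_2], [v_1,v_3], [v_1,v_4], [v_2,v_3], [v_2,v_4], [v_3,v_4]
  2-simplices (6): [v_0,v_1,v_2], [v_0,v_1,v_3], [v_0,v_2,v_3], [v_1,v_2,v_4], [v_1,v_3,v_4], [v_2,v_3,v_4]

Hence C_0 ≅ Z^5, C_1 ≅ Z^9, C_2 ≅ Z^6.

The boundary map ∂_1: C_1 → C_0 sends each edge [p,q] (with p < q) to q − p. For instance
  ∂[v_1,v_3] = [v_3] − [v_1].
As a 5×9 matrix over Z this has rank 4, with invariant factors (1,1,1,1).

Boundary ∂_2: C_2 → C_1 maps a triangle to the signed sum of its edges. For instance
  ∂[v_0,v_1,v_2] = [v_1,v_2] − [v_0,v_2] + [v_0,v_1],
  ∂[v_1,v_3,v_4] = [v_3,v_4] − [v_1,v_4] + [v_1,v_3].
This gives a 9×6 integer matrix of rank 5; reducing to Smith normal form yields diagonal entries (1,1,1,1,1).

Computing H_k = (kernel of ∂_k) / (image of ∂_{k+1}):

  H_2: rank ker ∂_2 − rank ∂_3 = (6 − 5) − 0 = 1, and there is no ∂_3, so H_2 = Z.

(K is a triangulation of the 2-sphere S^2.)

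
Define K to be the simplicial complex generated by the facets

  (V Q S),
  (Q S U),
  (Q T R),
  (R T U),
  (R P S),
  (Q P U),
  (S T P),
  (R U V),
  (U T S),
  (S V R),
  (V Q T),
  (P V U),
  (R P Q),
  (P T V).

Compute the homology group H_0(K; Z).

We work with the vertex ordering P < Q < R < S < T < U < V. The simplices of K, each written with vertices in increasing order, are:

  0-simplices (7): P, Q, R, S, T, U, V
  1-simplices (21): PQ, PR, PS, PT, PU, PV, QR, QS, QT, QU, QV, RS, RT, RU, RV, ST, SU, SV, TU, TV, UV
  2-simplices (14): PQR, PQU, PRS, PST, PTV, PUV, QRT, QSU, QSV, QTV, RSV, RTU, RUV, STU

so the chain groups are C_0 ≅ Z^7, C_1 ≅ Z^21, C_2 ≅ Z^14.

Boundary ∂_1: C_1 → C_0 maps an edge to its endpoints' difference, ∂[p,q] = q − p. For instance
  ∂PV = V − P.
The 7×21 boundary matrix has rank 6 and Smith normal form diag(1,1,1,1,1,1).

Boundary ∂_2: C_2 → C_1 acts by ∂[p,q,r] = [q,r] − [p,r] + [p,q]. For instance
  ∂PQR = QR − PR + PQ,
  ∂RSV = SV − RV + RS.
As a 21×14 matrix over Z this has rank 13, with invariant factors (1,1,1,1,1,1,1,1,1,1,1,1,1).

Now H_k = ker ∂_k / im ∂_{k+1}, so:

  H_0: rank C_0 − rank ∂_1 = 7 − 6 = 1, and the invariant factors of ∂_1 are all 1, so H_0 ≅ Z.

H_0 = Z.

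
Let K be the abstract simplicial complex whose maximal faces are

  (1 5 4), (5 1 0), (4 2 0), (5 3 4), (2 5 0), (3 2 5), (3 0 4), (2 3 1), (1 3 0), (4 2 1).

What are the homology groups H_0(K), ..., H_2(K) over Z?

H_0 = Z,  H_1 = Z/2,  H_2 = 0.

Fix the vertex order 0 < 1 < 2 < 3 < 4 < 5 and write every simplex with vertices in increasing order. Then dim K = 2 and the simplices of K are:

  0-simplices (6): [0], [1], [2], [3], [4], [5]
  1-simplices (15): [0,1], [0,2], [0,3], [0,4], [0,5], [1,2], [1,3], [1,4], [1,5], [2,3], [2,4], [2,5], [3,4], [3,5], [4,5]
  2-simplices (10): [0,1,3], [0,1,5], [0,2,4], [0,2,5], [0,3,4], [1,2,3], [1,2,4], [1,4,5], [2,3,5], [3,4,5]

so the chain groups are C_0 ≅ Z^6, C_1 ≅ Z^15, C_2 ≅ Z^10.

The boundary map ∂_1: C_1 → C_0 maps an edge to its endpoints' difference, ∂[p,q] = q − p. For instance
  ∂[1,4] = [4] − [1].
The resulting 6×15 matrix has rank 5, and its Smith normal form has invariant factors (1,1,1,1,1).

Boundary ∂_2: C_2 → C_1 acts by ∂[p,q,r] = [q,r] − [p,r] + [p,q]. For instance
  ∂[0,1,3] = [1,3] − [0,3] + [0,1],
  ∂[0,2,4] = [2,4] − [0,4] + [0,2].
As a 15×10 matrix over Z this has rank 10, with invariant factors (1,1,1,1,1,1,1,1,1,2).

From H_k ≅ ker(∂_k) / im(∂_{k+1}) we obtain:

  H_0: rank C_0 − rank ∂_1 = 6 − 5 = 1, and the invariant factors of ∂_1 are all 1, so H_0 = Z.
  H_1: rank ker ∂_1 − rank ∂_2 = (15 − 5) − 10 = 0, and ∂_2 has invariant factor 2 > 1, so H_1 = Z/2.
  H_2: rank ker ∂_2 − rank ∂_3 = (10 − 10) − 0 = 0, and there is no ∂_3, so H_2 = 0.

As a check, the Euler characteristic is 6 − 15 + 10 = 1, which agrees with 1 − 0 + 0 = 1.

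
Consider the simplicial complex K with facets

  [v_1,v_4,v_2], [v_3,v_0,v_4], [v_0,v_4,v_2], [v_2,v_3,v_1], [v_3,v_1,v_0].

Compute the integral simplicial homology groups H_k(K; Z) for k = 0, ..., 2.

We work with the vertex ordering v_0 < v_1 < v_2 < v_3 < v_4. The simplices of K, each written with vertices in increasing order, are:

  0-simplices (5): [v_0], [v_1], [v_2], [v_3], [v_4]
  1-simplices (10): [v_0,v_1], [v_0,v_2], [v_0,v_3], [v_0,v_4], [v_1,v_2], [v_1,v_3], [v_1,v_4], [v_2,v_3], [v_2,v_4], [v_3,v_4]
  2-simplices (5): [v_0,v_1,v_3], [v_0,v_2,v_4], [v_0,v_3,v_4], [v_1,v_2,v_3], [v_1,v_2,v_4]

giving chain groups C_0 ≅ Z^5, C_1 ≅ Z^10, C_2 ≅ Z^5.

Boundary ∂_1: C_1 → C_0 maps an edge to its endpoints' difference, ∂[p,q] = q − p. For instance
  ∂[v_1,v_2] = [v_2] − [v_1].
This gives a 5×10 integer matrix of rank 4; reducing to Smith normal form yields diagonal entries (1,1,1,1).

Boundary ∂_2: C_2 → C_1 acts by ∂[p,q,r] = [q,r] − [p,r] + [p,q]. For instance
  ∂[v_0,v_1,v_3] = [v_1,v_3] − [v_0,v_3] + [v_0,v_1],
  ∂[v_0,v_2,v_4] = [v_2,v_4] − [v_0,v_4] + [v_0,v_2].
The 10×5 boundary matrix has rank 5 and Smith normal form diag(1,1,1,1,1).

From H_k ≅ ker(∂_k) / im(∂_{k+1}) we obtain:

  H_0: rank C_0 − rank ∂_1 = 5 − 4 = 1, and the invariant factors of ∂_1 are all 1, so H_0 = Z.
  H_1: rank ker ∂_1 − rank ∂_2 = (10 − 4) − 5 = 1, and the invariant factors of ∂_2 are all 1, so H_1 = Z.
  H_2: rank ker ∂_2 − rank ∂_3 = (5 − 5) − 0 = 0, and there is no ∂_3, so H_2 = 0.

(K is a triangulation of the Möbius band.)

H_0 = Z,  H_1 = Z,  H_2 = 0.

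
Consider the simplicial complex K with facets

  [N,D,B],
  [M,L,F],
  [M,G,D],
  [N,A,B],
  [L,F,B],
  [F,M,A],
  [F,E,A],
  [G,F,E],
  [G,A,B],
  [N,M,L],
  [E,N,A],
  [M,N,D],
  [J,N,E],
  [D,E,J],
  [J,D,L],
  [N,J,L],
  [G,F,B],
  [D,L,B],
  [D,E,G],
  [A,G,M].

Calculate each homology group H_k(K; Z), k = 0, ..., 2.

H_0 ≅ Z,  H_1 ≅ Z ⊕ Z/2Z,  H_2 = 0.

Fix the vertex order A < B < D < E < F < G < J < L < M < N and write every simplex with vertices in increasing order. Then dim K = 2 and the simplices of K are:

  0-simplices (10): A, B, D, E, F, G, J, L, M, N
  1-simplices (30): AB, AE, AF, AG, AM, AN, BD, BF, BG, BL, BN, DE, DG, DJ, DL, DM, DN, EF, EG, EJ, EN, FG, FL, FM, GM, JL, JN, LM, LN, MN
  2-simplices (20): ABG, ABN, AEF, AEN, AFM, AGM, BDL, BDN, BFG, BFL, DEG, DEJ, DGM, DJL, DMN, EFG, EJN, FLM, JLN, LMN

Hence C_0 ≅ Z^10, C_1 ≅ Z^30, C_2 ≅ Z^20.

∂_1: C_1 → C_0 is given by ∂[p,q] = [q] − [p]. For instance
  ∂AM = M − A.
As a 10×30 matrix over Z this has rank 9, with invariant factors (1,1,1,1,1,1,1,1,1).

The boundary map ∂_2: C_2 → C_1 sends each 2-simplex [p,q,r] to [q,r] − [p,r] + [p,q]. For instance
  ∂AFM = FM − AM + AF,
  ∂ABG = BG − AG + AB.
As a 30×20 matrix over Z this has rank 20, with invariant factors (1,1,1,1,1,1,1,1,1,1,1,1,1,1,1,1,1,1,1,2).

From H_k ≅ ker(∂_k) / im(∂_{k+1}) we obtain:

  H_0: rank C_0 − rank ∂_1 = 10 − 9 = 1, and the invariant factors of ∂_1 are all 1, so H_0 = Z.
  H_1: rank ker ∂_1 − rank ∂_2 = (30 − 9) − 20 = 1, and ∂_2 has invariant factor 2 > 1, so H_1 = Z ⊕ Z/2Z.
  H_2: rank ker ∂_2 − rank ∂_3 = (20 − 20) − 0 = 0, and there is no ∂_3, so H_2 = 0.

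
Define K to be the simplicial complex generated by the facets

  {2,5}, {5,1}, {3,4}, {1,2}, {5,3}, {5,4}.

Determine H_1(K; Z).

H_1 ≅ Z^2.

Order the vertices as 1 < 2 < 3 < 4 < 5. Listing each simplex with vertices in this order, K has dimension 1 with simplices:

  0-simplices (5): [1], [2], [3], [4], [5]
  1-simplices (6): [1,2], [1,5], [2,5], [3,4], [3,5], [4,5]

so the chain groups are C_0 ≅ Z^5, C_1 ≅ Z^6.

The boundary map ∂_1: C_1 → C_0 sends each edge [p,q] (with p < q) to q − p.
As a 5×6 matrix over Z this has rank 4, with invariant factors (1,1,1,1).

Computing H_k = (kernel of ∂_k) / (image of ∂_{k+1}):

  H_1: rank ker ∂_1 − rank ∂_2 = (6 − 4) − 0 = 2, and there is no ∂_2, so H_1 ≅ Z^2.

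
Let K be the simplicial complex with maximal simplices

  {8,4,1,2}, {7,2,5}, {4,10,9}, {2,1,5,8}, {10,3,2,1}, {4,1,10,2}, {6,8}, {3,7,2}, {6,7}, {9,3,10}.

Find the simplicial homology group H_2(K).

Take the total order 1 < 2 < 3 < 4 < 5 < 6 < 7 < 8 < 9 < 10 on the vertex set. Then K (dimension 3) consists of the simplices:

  0-simplices (10): [1], [2], [3], [4], [5], [6], [7], [8], [9], [10]
  1-simplices (23): (23 of them)
  2-simplices (17): [1,2,3], [1,2,4], [1,2,5], [1,2,8], [1,2,10], [1,3,10], [1,4,8], [1,4,10], [1,5,8], [2,3,7], [2,3,10], [2,4,8], [2,4,10], [2,5,7], [2,5,8], [3,9,10], [4,9,10]
  3-simplices (4): [1,2,3,10], [1,2,4,8], [1,2,4,10], [1,2,5,8]

Hence C_0 ≅ Z^10, C_1 ≅ Z^23, C_2 ≅ Z^17, C_3 ≅ Z^4.

∂_1: C_1 → C_0 maps an edge to its endpoints' difference, ∂[p,q] = q − p. For instance
  ∂[5,7] = [7] − [5].
As a 10×23 matrix over Z this has rank 9, with invariant factors (1,1,1,1,1,1,1,1,1).

The boundary map ∂_2: C_2 → C_1 acts by ∂[p,q,r] = [q,r] − [p,r] + [p,q]. For instance
  ∂[1,4,10] = [4,10] − [1,10] + [1,4],
  ∂[1,2,3] = [2,3] − [1,3] + [1,2].
As a 23×17 matrix over Z this has rank 13, with invariant factors (1,1,1,1,1,1,1,1,1,1,1,1,1).

∂_3: C_3 → C_2 sends each 3-simplex σ to the alternating sum Σ_i (−1)^i (σ with its i-th vertex removed). For instance
  ∂[1,2,4,10] = [2,4,10] − [1,4,10] + [1,2,10] − [1,2,4],
  ∂[1,2,4,8] = [2,4,8] − [1,4,8] + [1,2,8] − [1,2,4].
The 17×4 boundary matrix has rank 4 and Smith normal form diag(1,1,1,1).

From H_k ≅ ker(∂_k) / im(∂_{k+1}) we obtain:

  H_2: rank ker ∂_2 − rank ∂_3 = (17 − 13) − 4 = 0, and the invariant factors of ∂_3 are all 1, so H_2 = 0.

H_2 ≅ 0.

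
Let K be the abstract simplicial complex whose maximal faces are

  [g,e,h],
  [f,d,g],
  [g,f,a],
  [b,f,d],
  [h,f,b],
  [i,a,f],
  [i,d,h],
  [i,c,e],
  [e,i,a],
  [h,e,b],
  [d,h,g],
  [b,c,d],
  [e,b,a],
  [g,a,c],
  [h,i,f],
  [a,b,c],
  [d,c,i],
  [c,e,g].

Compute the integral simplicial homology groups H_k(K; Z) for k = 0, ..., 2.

H_0 ≅ Z,  H_1 ≅ Z ⊕ Z/2,  H_2 = 0.

Order the vertices as a < b < c < d < e < f < g < h < i. Listing each simplex with vertices in this order, K has dimension 2 with simplices:

  0-simplices (9): a, b, c, d, e, f, g, h, i
  1-simplices (27): ab, ac, ae, af, ag, ai, bc, bd, be, bf, bh, cd, ce, cg, ci, df, dg, dh, di, eg, eh, ei, fg, fh, fi, gh, hi
  2-simplices (18): abc, abe, acg, aei, afg, afi, bcd, bdf, beh, bfh, cdi, ceg, cei, dfg, dgh, dhi, egh, fhi

giving chain groups C_0 ≅ Z^9, C_1 ≅ Z^27, C_2 ≅ Z^18.

Boundary ∂_1: C_1 → C_0 is given by ∂[p,q] = [q] − [p].
The 9×27 boundary matrix has rank 8 and Smith normal form diag(1,1,1,1,1,1,1,1).

∂_2: C_2 → C_1 acts by ∂[p,q,r] = [q,r] − [p,r] + [p,q]. For instance
  ∂afi = fi − ai + af,
  ∂aei = ei − ai + ae.
The resulting 27×18 matrix has rank 18, and its Smith normal form has invariant factors (1,1,1,1,1,1,1,1,1,1,1,1,1,1,1,1,1,2).

Now H_k = ker ∂_k / im ∂_{k+1}, so:

  H_0: rank C_0 − rank ∂_1 = 9 − 8 = 1, and the invariant factors of ∂_1 are all 1, so H_0 ≅ Z.
  H_1: rank ker ∂_1 − rank ∂_2 = (27 − 8) − 18 = 1, and ∂_2 has invariant factor 2 > 1, so H_1 ≅ Z ⊕ Z/2.
  H_2: rank ker ∂_2 − rank ∂_3 = (18 − 18) − 0 = 0, and there is no ∂_3, so H_2 ≅ 0.

As a check, the Euler characteristic is 9 − 27 + 18 = 0, which agrees with 1 − 1 + 0 = 0.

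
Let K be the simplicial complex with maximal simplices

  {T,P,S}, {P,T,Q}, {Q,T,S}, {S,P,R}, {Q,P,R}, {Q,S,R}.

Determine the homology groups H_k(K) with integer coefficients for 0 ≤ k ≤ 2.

We work with the vertex ordering P < Q < R < S < T. The simplices of K, each written with vertices in increasing order, are:

  0-simplices (5): P, Q, R, S, T
  1-simplices (9): PQ, PR, PS, PT, QR, QS, QT, RS, ST
  2-simplices (6): PQR, PQT, PRS, PST, QRS, QST

so the chain groups are C_0 ≅ Z^5, C_1 ≅ Z^9, C_2 ≅ Z^6.

∂_1: C_1 → C_0 sends each edge [p,q] (with p < q) to q − p.
The 5×9 boundary matrix has rank 4 and Smith normal form diag(1,1,1,1).

The boundary map ∂_2: C_2 → C_1 acts by ∂[p,q,r] = [q,r] − [p,r] + [p,q]. For instance
  ∂PQT = QT − PT + PQ,
  ∂QRS = RS − QS + QR.
The 9×6 boundary matrix has rank 5 and Smith normal form diag(1,1,1,1,1).

Computing H_k = (kernel of ∂_k) / (image of ∂_{k+1}):

  H_0: rank C_0 − rank ∂_1 = 5 − 4 = 1, and the invariant factors of ∂_1 are all 1, so H_0 = Z.
  H_1: rank ker ∂_1 − rank ∂_2 = (9 − 4) − 5 = 0, and the invariant factors of ∂_2 are all 1, so H_1 = 0.
  H_2: rank ker ∂_2 − rank ∂_3 = (6 − 5) − 0 = 1, and there is no ∂_3, so H_2 = Z.

As a check, the Euler characteristic is 5 − 9 + 6 = 2, which agrees with 1 − 0 + 1 = 2.
(K is a triangulation of the 2-sphere S^2.)

H_0 ≅ Z,  H_1 = 0,  H_2 ≅ Z.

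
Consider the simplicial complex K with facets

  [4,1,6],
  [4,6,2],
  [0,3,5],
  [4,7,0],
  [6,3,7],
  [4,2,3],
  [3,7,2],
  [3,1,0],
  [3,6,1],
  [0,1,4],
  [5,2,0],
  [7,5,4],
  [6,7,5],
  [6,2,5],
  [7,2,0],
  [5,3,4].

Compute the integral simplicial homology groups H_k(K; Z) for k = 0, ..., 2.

Order the vertices as 0 < 1 < 2 < 3 < 4 < 5 < 6 < 7. Listing each simplex with vertices in this order, K has dimension 2 with simplices:

  0-simplices (8): [0], [1], [2], [3], [4], [5], [6], [7]
  1-simplices (24): (24 of them)
  2-simplices (16): [0,1,3], [0,1,4], [0,2,5], [0,2,7], [0,3,5], [0,4,7], [1,3,6], [1,4,6], [2,3,4], [2,3,7], [2,4,6], [2,5,6], [3,4,5], [3,6,7], [4,5,7], [5,6,7]

so the chain groups are C_0 ≅ Z^8, C_1 ≅ Z^24, C_2 ≅ Z^16.

Boundary ∂_1: C_1 → C_0 maps an edge to its endpoints' difference, ∂[p,q] = q − p. For instance
  ∂[1,3] = [3] − [1].
The resulting 8×24 matrix has rank 7, and its Smith normal form has invariant factors (1,1,1,1,1,1,1).

∂_2: C_2 → C_1 sends each 2-simplex [p,q,r] to [q,r] − [p,r] + [p,q]. For instance
  ∂[5,6,7] = [6,7] − [5,7] + [5,6],
  ∂[2,4,6] = [4,6] − [2,6] + [2,4].
As a 24×16 matrix over Z this has rank 15, with invariant factors (1,1,1,1,1,1,1,1,1,1,1,1,1,1,1).

Reading off H_k = ker ∂_k / im ∂_{k+1}:

  H_0: rank C_0 − rank ∂_1 = 8 − 7 = 1, and the invariant factors of ∂_1 are all 1, so H_0 ≅ Z.
  H_1: rank ker ∂_1 − rank ∂_2 = (24 − 7) − 15 = 2, and the invariant factors of ∂_2 are all 1, so H_1 ≅ Z^2.
  H_2: rank ker ∂_2 − rank ∂_3 = (16 − 15) − 0 = 1, and there is no ∂_3, so H_2 ≅ Z.

H_0 = Z,  H_1 = Z^2,  H_2 = Z.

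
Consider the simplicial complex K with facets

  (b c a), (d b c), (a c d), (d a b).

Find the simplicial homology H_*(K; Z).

H_0 = Z,  H_1 = 0,  H_2 = Z.

K has 4 vertices, 6 edges, 4 triangles.
rank ∂_0 = 0, rank ∂_1 = 3 ⇒ b_0 = 4 − 0 − 3 = 1; all invariant factors of ∂_1 are 1 so no torsion. So H_0 = Z.
rank ∂_1 = 3, rank ∂_2 = 3 ⇒ b_1 = 6 − 3 − 3 = 0; all invariant factors of ∂_2 are 1 so no torsion. So H_1 = 0.
rank ∂_2 = 3, rank ∂_3 = 0 ⇒ b_2 = 4 − 3 − 0 = 1. So H_2 = Z.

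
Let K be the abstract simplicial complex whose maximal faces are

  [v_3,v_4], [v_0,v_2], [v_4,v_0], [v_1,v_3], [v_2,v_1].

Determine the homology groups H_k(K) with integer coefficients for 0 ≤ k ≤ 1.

H_0 ≅ Z,  H_1 ≅ Z.

K has 5 vertices, 5 edges.
rank ∂_0 = 0, rank ∂_1 = 4 ⇒ b_0 = 5 − 0 − 4 = 1; all invariant factors of ∂_1 are 1 so no torsion. So H_0 = Z.
rank ∂_1 = 4, rank ∂_2 = 0 ⇒ b_1 = 5 − 4 − 0 = 1. So H_1 = Z.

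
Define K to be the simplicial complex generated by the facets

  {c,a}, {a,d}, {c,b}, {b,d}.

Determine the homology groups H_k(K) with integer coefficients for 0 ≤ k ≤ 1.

Order the vertices as a < b < c < d. Listing each simplex with vertices in this order, K has dimension 1 with simplices:

  0-simplices (4): a, b, c, d
  1-simplices (4): ac, ad, bc, bd

giving chain groups C_0 ≅ Z^4, C_1 ≅ Z^4.

∂_1: C_1 → C_0 maps an edge to its endpoints' difference, ∂[p,q] = q − p.
The resulting 4×4 matrix has rank 3, and its Smith normal form has invariant factors (1,1,1).

Now H_k = ker ∂_k / im ∂_{k+1}, so:

  H_0: rank C_0 − rank ∂_1 = 4 − 3 = 1, and the invariant factors of ∂_1 are all 1, so H_0 ≅ Z.
  H_1: rank ker ∂_1 − rank ∂_2 = (4 − 3) − 0 = 1, and there is no ∂_2, so H_1 ≅ Z.

(K is a triangulation of the circle S^1.)

H_0 = Z,  H_1 = Z.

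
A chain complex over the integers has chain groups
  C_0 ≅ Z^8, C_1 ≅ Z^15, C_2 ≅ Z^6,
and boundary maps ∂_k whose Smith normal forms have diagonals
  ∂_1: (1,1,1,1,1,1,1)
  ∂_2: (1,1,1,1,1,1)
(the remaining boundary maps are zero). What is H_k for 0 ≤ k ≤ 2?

H_0 ≅ Z,  H_1 ≅ Z^2,  H_2 = 0.

H_0: b_0 = 8 − 0 − 7 = 1; torsion from ∂_1 factors > 1: none. So H_0 ≅ Z.
H_1: b_1 = 15 − 7 − 6 = 2; torsion from ∂_2 factors > 1: none. So H_1 ≅ Z^2.
H_2: b_2 = 6 − 6 − 0 = 0; torsion from ∂_3 factors > 1: none. So H_2 ≅ 0.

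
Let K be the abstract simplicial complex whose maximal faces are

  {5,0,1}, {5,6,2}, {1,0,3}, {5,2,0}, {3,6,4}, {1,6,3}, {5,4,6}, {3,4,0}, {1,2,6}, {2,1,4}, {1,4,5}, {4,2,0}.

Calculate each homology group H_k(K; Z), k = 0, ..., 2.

H_0 = Z,  H_1 = Z/2,  H_2 = 0.

We work with the vertex ordering 0 < 1 < 2 < 3 < 4 < 5 < 6. The simplices of K, each written with vertices in increasing order, are:

  0-simplices (7): [0], [1], [2], [3], [4], [5], [6]
  1-simplices (18): [0,1], [0,2], [0,3], [0,4], [0,5], [1,2], [1,3], [1,4], [1,5], [1,6], [2,4], [2,5], [2,6], [3,4], [3,6], [4,5], [4,6], [5,6]
  2-simplices (12): [0,1,3], [0,1,5], [0,2,4], [0,2,5], [0,3,4], [1,2,4], [1,2,6], [1,3,6], [1,4,5], [2,5,6], [3,4,6], [4,5,6]

so the chain groups are C_0 ≅ Z^7, C_1 ≅ Z^18, C_2 ≅ Z^12.

∂_1: C_1 → C_0 is given by ∂[p,q] = [q] − [p].
The resulting 7×18 matrix has rank 6, and its Smith normal form has invariant factors (1,1,1,1,1,1).

∂_2: C_2 → C_1 maps a triangle to the signed sum of its edges. For instance
  ∂[0,2,5] = [2,5] − [0,5] + [0,2],
  ∂[1,4,5] = [4,5] − [1,5] + [1,4].
The 18×12 boundary matrix has rank 12 and Smith normal form diag(1,1,1,1,1,1,1,1,1,1,1,2).

Computing H_k = (kernel of ∂_k) / (image of ∂_{k+1}):

  H_0: rank C_0 − rank ∂_1 = 7 − 6 = 1, and the invariant factors of ∂_1 are all 1, so H_0 = Z.
  H_1: rank ker ∂_1 − rank ∂_2 = (18 − 6) − 12 = 0, and ∂_2 has invariant factor 2 > 1, so H_1 = Z/2.
  H_2: rank ker ∂_2 − rank ∂_3 = (12 − 12) − 0 = 0, and there is no ∂_3, so H_2 = 0.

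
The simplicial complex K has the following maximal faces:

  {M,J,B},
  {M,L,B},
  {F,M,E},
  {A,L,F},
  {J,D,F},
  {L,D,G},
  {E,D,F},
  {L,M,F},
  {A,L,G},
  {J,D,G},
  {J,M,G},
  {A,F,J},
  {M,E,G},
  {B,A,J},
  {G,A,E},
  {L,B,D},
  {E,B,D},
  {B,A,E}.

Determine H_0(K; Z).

We work with the vertex ordering A < B < D < E < F < G < J < L < M. The simplices of K, each written with vertices in increasing order, are:

  0-simplices (9): A, B, D, E, F, G, J, L, M
  1-simplices (27): AB, AE, AF, AG, AJ, AL, BD, BE, BJ, BL, BM, DE, DF, DG, DJ, DL, EF, EG, EM, FJ, FL, FM, GJ, GL, GM, JM, LM
  2-simplices (18): ABE, ABJ, AEG, AFJ, AFL, AGL, BDE, BDL, BJM, BLM, DEF, DFJ, DGJ, DGL, EFM, EGM, FLM, GJM

so the chain groups are C_0 ≅ Z^9, C_1 ≅ Z^27, C_2 ≅ Z^18.

Boundary ∂_1: C_1 → C_0 is given by ∂[p,q] = [q] − [p].
This gives a 9×27 integer matrix of rank 8; reducing to Smith normal form yields diagonal entries (1,1,1,1,1,1,1,1).

∂_2: C_2 → C_1 maps a triangle to the signed sum of its edges. For instance
  ∂ABJ = BJ − AJ + AB,
  ∂DFJ = FJ − DJ + DF.
The resulting 27×18 matrix has rank 17, and its Smith normal form has invariant factors (1,1,1,1,1,1,1,1,1,1,1,1,1,1,1,1,1).

Computing H_k = (kernel of ∂_k) / (image of ∂_{k+1}):

  H_0: rank C_0 − rank ∂_1 = 9 − 8 = 1, and the invariant factors of ∂_1 are all 1, so H_0 ≅ Z.

(K is a triangulation of the torus T^2.)

H_0 ≅ Z.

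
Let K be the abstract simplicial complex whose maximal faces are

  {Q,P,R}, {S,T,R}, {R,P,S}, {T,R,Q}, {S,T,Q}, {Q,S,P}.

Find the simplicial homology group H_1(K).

Order the vertices as P < Q < R < S < T. Listing each simplex with vertices in this order, K has dimension 2 with simplices:

  0-simplices (5): P, Q, R, S, T
  1-simplices (9): PQ, PR, PS, QR, QS, QT, RS, RT, ST
  2-simplices (6): PQR, PQS, PRS, QRT, QST, RST

so the chain groups are C_0 ≅ Z^5, C_1 ≅ Z^9, C_2 ≅ Z^6.

The boundary map ∂_1: C_1 → C_0 is given by ∂[p,q] = [q] − [p]. For instance
  ∂PS = S − P.
This gives a 5×9 integer matrix of rank 4; reducing to Smith normal form yields diagonal entries (1,1,1,1).

∂_2: C_2 → C_1 acts by ∂[p,q,r] = [q,r] − [p,r] + [p,q]. For instance
  ∂RST = ST − RT + RS,
  ∂PQS = QS − PS + PQ.
The 9×6 boundary matrix has rank 5 and Smith normal form diag(1,1,1,1,1).

From H_k ≅ ker(∂_k) / im(∂_{k+1}) we obtain:

  H_1: rank ker ∂_1 − rank ∂_2 = (9 − 4) − 5 = 0, and the invariant factors of ∂_2 are all 1, so H_1 ≅ 0.

H_1 ≅ 0.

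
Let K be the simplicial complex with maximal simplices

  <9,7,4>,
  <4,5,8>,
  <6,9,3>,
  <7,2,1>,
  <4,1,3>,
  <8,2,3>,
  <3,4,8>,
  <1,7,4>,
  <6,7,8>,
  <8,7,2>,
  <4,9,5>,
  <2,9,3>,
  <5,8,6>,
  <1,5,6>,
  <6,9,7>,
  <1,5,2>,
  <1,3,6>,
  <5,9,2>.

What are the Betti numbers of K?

b_0 = 1, b_1 = 2, b_2 = 1.

Fix the vertex order 1 < 2 < 3 < 4 < 5 < 6 < 7 < 8 < 9 and write every simplex with vertices in increasing order. Then dim K = 2 and the simplices of K are:

  0-simplices (9): [1], [2], [3], [4], [5], [6], [7], [8], [9]
  1-simplices (27): (27 of them)
  2-simplices (18): [1,2,5], [1,2,7], [1,3,4], [1,3,6], [1,4,7], [1,5,6], [2,3,8], [2,3,9], [2,5,9], [2,7,8], [3,4,8], [3,6,9], [4,5,8], [4,5,9], [4,7,9], [5,6,8], [6,7,8], [6,7,9]

giving chain groups C_0 ≅ Z^9, C_1 ≅ Z^27, C_2 ≅ Z^18.

Boundary ∂_1: C_1 → C_0 sends each edge [p,q] (with p < q) to q − p.
The 9×27 boundary matrix has rank 8 and Smith normal form diag(1,1,1,1,1,1,1,1).

∂_2: C_2 → C_1 sends each 2-simplex [p,q,r] to [q,r] − [p,r] + [p,q]. For instance
  ∂[2,3,9] = [3,9] − [2,9] + [2,3],
  ∂[1,3,4] = [3,4] − [1,4] + [1,3].
The resulting 27×18 matrix has rank 17, and its Smith normal form has invariant factors (1,1,1,1,1,1,1,1,1,1,1,1,1,1,1,1,1).

Computing H_k = (kernel of ∂_k) / (image of ∂_{k+1}):

  H_0: rank C_0 − rank ∂_1 = 9 − 8 = 1, and the invariant factors of ∂_1 are all 1, so H_0 = Z.
  H_1: rank ker ∂_1 − rank ∂_2 = (27 − 8) − 17 = 2, and the invariant factors of ∂_2 are all 1, so H_1 = Z^2.
  H_2: rank ker ∂_2 − rank ∂_3 = (18 − 17) − 0 = 1, and there is no ∂_3, so H_2 = Z.

Hence the Betti numbers are b_0 = 1, b_1 = 2, b_2 = 1.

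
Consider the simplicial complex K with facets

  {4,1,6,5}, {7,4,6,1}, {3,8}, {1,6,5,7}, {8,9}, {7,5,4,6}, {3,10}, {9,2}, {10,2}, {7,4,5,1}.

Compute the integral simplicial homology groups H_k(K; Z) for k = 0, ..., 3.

H_0 ≅ Z^2,  H_1 ≅ Z,  H_2 = 0,  H_3 ≅ Z.

We work with the vertex ordering 1 < 2 < 3 < 4 < 5 < 6 < 7 < 8 < 9 < 10. The simplices of K, each written with vertices in increasing order, are:

  0-simplices (10): [1], [2], [3], [4], [5], [6], [7], [8], [9], [10]
  1-simplices (15): [1,4], [1,5], [1,6], [1,7], [2,9], [2,10], [3,8], [3,10], [4,5], [4,6], [4,7], [5,6], [5,7], [6,7], [8,9]
  2-simplices (10): [1,4,5], [1,4,6], [1,4,7], [1,5,6], [1,5,7], [1,6,7], [4,5,6], [4,5,7], [4,6,7], [5,6,7]
  3-simplices (5): [1,4,5,6], [1,4,5,7], [1,4,6,7], [1,5,6,7], [4,5,6,7]

giving chain groups C_0 ≅ Z^10, C_1 ≅ Z^15, C_2 ≅ Z^10, C_3 ≅ Z^5.

∂_1: C_1 → C_0 sends each edge [p,q] (with p < q) to q − p. For instance
  ∂[5,7] = [7] − [5].
This gives a 10×15 integer matrix of rank 8; reducing to Smith normal form yields diagonal entries (1,1,1,1,1,1,1,1).

∂_2: C_2 → C_1 acts by ∂[p,q,r] = [q,r] − [p,r] + [p,q]. For instance
  ∂[4,6,7] = [6,7] − [4,7] + [4,6],
  ∂[1,4,5] = [4,5] − [1,5] + [1,4].
The resulting 15×10 matrix has rank 6, and its Smith normal form has invariant factors (1,1,1,1,1,1).

Boundary ∂_3: C_3 → C_2 sends each 3-simplex σ to the alternating sum Σ_i (−1)^i (σ with its i-th vertex removed). For instance
  ∂[4,5,6,7] = [5,6,7] − [4,6,7] + [4,5,7] − [4,5,6],
  ∂[1,5,6,7] = [5,6,7] − [1,6,7] + [1,5,7] − [1,5,6].
This gives a 10×5 integer matrix of rank 4; reducing to Smith normal form yields diagonal entries (1,1,1,1).

Now H_k = ker ∂_k / im ∂_{k+1}, so:

  H_0: rank C_0 − rank ∂_1 = 10 − 8 = 2, and the invariant factors of ∂_1 are all 1, so H_0 = Z^2.
  H_1: rank ker ∂_1 − rank ∂_2 = (15 − 8) − 6 = 1, and the invariant factors of ∂_2 are all 1, so H_1 = Z.
  H_2: rank ker ∂_2 − rank ∂_3 = (10 − 6) − 4 = 0, and the invariant factors of ∂_3 are all 1, so H_2 = 0.
  H_3: rank ker ∂_3 − rank ∂_4 = (5 − 4) − 0 = 1, and there is no ∂_4, so H_3 = Z.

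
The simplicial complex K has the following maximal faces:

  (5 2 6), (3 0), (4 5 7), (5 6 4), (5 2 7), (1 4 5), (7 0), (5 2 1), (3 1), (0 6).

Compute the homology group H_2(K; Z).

H_2 = 0.

Order the vertices as 0 < 1 < 2 < 3 < 4 < 5 < 6 < 7. Listing each simplex with vertices in this order, K has dimension 2 with simplices:

  0-simplices (8): [0], [1], [2], [3], [4], [5], [6], [7]
  1-simplices (15): [0,3], [0,6], [0,7], [1,2], [1,3], [1,4], [1,5], [2,5], [2,6], [2,7], [4,5], [4,6], [4,7], [5,6], [5,7]
  2-simplices (6): [1,2,5], [1,4,5], [2,5,6], [2,5,7], [4,5,6], [4,5,7]

giving chain groups C_0 ≅ Z^8, C_1 ≅ Z^15, C_2 ≅ Z^6.

Boundary ∂_1: C_1 → C_0 sends each edge [p,q] (with p < q) to q − p. For instance
  ∂[5,7] = [7] − [5].
The resulting 8×15 matrix has rank 7, and its Smith normal form has invariant factors (1,1,1,1,1,1,1).

∂_2: C_2 → C_1 sends each 2-simplex [p,q,r] to [q,r] − [p,r] + [p,q]. For instance
  ∂[1,2,5] = [2,5] − [1,5] + [1,2],
  ∂[2,5,7] = [5,7] − [2,7] + [2,5].
This gives a 15×6 integer matrix of rank 6; reducing to Smith normal form yields diagonal entries (1,1,1,1,1,1).

From H_k ≅ ker(∂_k) / im(∂_{k+1}) we obtain:

  H_2: rank ker ∂_2 − rank ∂_3 = (6 − 6) − 0 = 0, and there is no ∂_3, so H_2 = 0.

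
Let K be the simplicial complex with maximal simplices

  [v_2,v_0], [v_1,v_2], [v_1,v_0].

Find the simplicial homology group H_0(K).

H_0 ≅ Z.

Take the total order v_0 < v_1 < v_2 on the vertex set. Then K (dimension 1) consists of the simplices:

  0-simplices (3): [v_0], [v_1], [v_2]
  1-simplices (3): [v_0,v_1], [v_0,v_2], [v_1,v_2]

giving chain groups C_0 ≅ Z^3, C_1 ≅ Z^3.

Boundary ∂_1: C_1 → C_0 maps an edge to its endpoints' difference, ∂[p,q] = q − p. For instance
  ∂[v_0,v_2] = [v_2] − [v_0].
As a 3×3 matrix over Z this has rank 2, with invariant factors (1,1).

From H_k ≅ ker(∂_k) / im(∂_{k+1}) we obtain:

  H_0: rank C_0 − rank ∂_1 = 3 − 2 = 1, and the invariant factors of ∂_1 are all 1, so H_0 = Z.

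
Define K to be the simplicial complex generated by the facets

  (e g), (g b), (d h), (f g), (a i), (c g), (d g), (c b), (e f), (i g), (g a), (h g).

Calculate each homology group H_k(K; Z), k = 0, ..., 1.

H_0 = Z,  H_1 = Z^4.

Take the total order a < b < c < d < e < f < g < h < i on the vertex set. Then K (dimension 1) consists of the simplices:

  0-simplices (9): a, b, c, d, e, f, g, h, i
  1-simplices (12): ag, ai, bc, bg, cg, dg, dh, ef, eg, fg, gh, gi

giving chain groups C_0 ≅ Z^9, C_1 ≅ Z^12.

Boundary ∂_1: C_1 → C_0 maps an edge to its endpoints' difference, ∂[p,q] = q − p.
This gives a 9×12 integer matrix of rank 8; reducing to Smith normal form yields diagonal entries (1,1,1,1,1,1,1,1).

Computing H_k = (kernel of ∂_k) / (image of ∂_{k+1}):

  H_0: rank C_0 − rank ∂_1 = 9 − 8 = 1, and the invariant factors of ∂_1 are all 1, so H_0 ≅ Z.
  H_1: rank ker ∂_1 − rank ∂_2 = (12 − 8) − 0 = 4, and there is no ∂_2, so H_1 ≅ Z^4.

(K is a triangulation of a wedge of 4 circles.)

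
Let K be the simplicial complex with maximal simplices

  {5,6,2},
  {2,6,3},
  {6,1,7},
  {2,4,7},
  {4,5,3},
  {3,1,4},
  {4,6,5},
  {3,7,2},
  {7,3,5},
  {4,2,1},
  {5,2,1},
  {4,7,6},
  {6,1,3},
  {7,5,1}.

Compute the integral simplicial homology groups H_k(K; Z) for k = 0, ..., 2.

H_0 ≅ Z,  H_1 ≅ Z^2,  H_2 ≅ Z.

K has 7 vertices, 21 edges, 14 triangles.
rank ∂_0 = 0, rank ∂_1 = 6 ⇒ b_0 = 7 − 0 − 6 = 1; all invariant factors of ∂_1 are 1 so no torsion. So H_0 ≅ Z.
rank ∂_1 = 6, rank ∂_2 = 13 ⇒ b_1 = 21 − 6 − 13 = 2; all invariant factors of ∂_2 are 1 so no torsion. So H_1 ≅ Z^2.
rank ∂_2 = 13, rank ∂_3 = 0 ⇒ b_2 = 14 − 13 − 0 = 1. So H_2 ≅ Z.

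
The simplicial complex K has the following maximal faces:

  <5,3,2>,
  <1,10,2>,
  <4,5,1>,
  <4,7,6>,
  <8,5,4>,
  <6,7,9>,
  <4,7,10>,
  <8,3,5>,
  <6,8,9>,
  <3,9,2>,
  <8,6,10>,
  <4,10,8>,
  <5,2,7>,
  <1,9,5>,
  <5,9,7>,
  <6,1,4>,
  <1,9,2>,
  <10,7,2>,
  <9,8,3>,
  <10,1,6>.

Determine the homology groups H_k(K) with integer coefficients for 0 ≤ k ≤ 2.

H_0 ≅ Z,  H_1 ≅ Z ⊕ Z_2,  H_2 = 0.

K has 10 vertices, 30 edges, 20 triangles.
rank ∂_0 = 0, rank ∂_1 = 9 ⇒ b_0 = 10 − 0 − 9 = 1; all invariant factors of ∂_1 are 1 so no torsion. So H_0 = Z.
rank ∂_1 = 9, rank ∂_2 = 20 ⇒ b_1 = 30 − 9 − 20 = 1; ∂_2 has invariant factor(s) [2] giving torsion. So H_1 = Z ⊕ Z_2.
rank ∂_2 = 20, rank ∂_3 = 0 ⇒ b_2 = 20 − 20 − 0 = 0. So H_2 = 0.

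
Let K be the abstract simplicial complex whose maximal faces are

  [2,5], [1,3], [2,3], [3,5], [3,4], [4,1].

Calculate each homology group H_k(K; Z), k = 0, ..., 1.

Order the vertices as 1 < 2 < 3 < 4 < 5. Listing each simplex with vertices in this order, K has dimension 1 with simplices:

  0-simplices (5): [1], [2], [3], [4], [5]
  1-simplices (6): [1,3], [1,4], [2,3], [2,5], [3,4], [3,5]

Hence C_0 ≅ Z^5, C_1 ≅ Z^6.

Boundary ∂_1: C_1 → C_0 maps an edge to its endpoints' difference, ∂[p,q] = q − p. For instance
  ∂[1,3] = [3] − [1].
The 5×6 boundary matrix has rank 4 and Smith normal form diag(1,1,1,1).

Computing H_k = (kernel of ∂_k) / (image of ∂_{k+1}):

  H_0: rank C_0 − rank ∂_1 = 5 − 4 = 1, and the invariant factors of ∂_1 are all 1, so H_0 ≅ Z.
  H_1: rank ker ∂_1 − rank ∂_2 = (6 − 4) − 0 = 2, and there is no ∂_2, so H_1 ≅ Z^2.

H_0 = Z,  H_1 = Z^2.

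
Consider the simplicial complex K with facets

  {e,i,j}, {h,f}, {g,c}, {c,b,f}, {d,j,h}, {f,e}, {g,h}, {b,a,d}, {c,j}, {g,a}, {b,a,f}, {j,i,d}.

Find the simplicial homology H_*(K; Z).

Fix the vertex order a < b < c < d < e < f < g < h < i < j and write every simplex with vertices in increasing order. Then dim K = 2 and the simplices of K are:

  0-simplices (10): a, b, c, d, e, f, g, h, i, j
  1-simplices (20): ab, ad, af, ag, bc, bd, bf, cf, cg, cj, dh, di, dj, ef, ei, ej, fh, gh, hj, ij
  2-simplices (6): abd, abf, bcf, dhj, dij, eij

Hence C_0 ≅ Z^10, C_1 ≅ Z^20, C_2 ≅ Z^6.

Boundary ∂_1: C_1 → C_0 sends each edge [p,q] (with p < q) to q − p.
The resulting 10×20 matrix has rank 9, and its Smith normal form has invariant factors (1,1,1,1,1,1,1,1,1).

Boundary ∂_2: C_2 → C_1 sends each 2-simplex [p,q,r] to [q,r] − [p,r] + [p,q]. For instance
  ∂eij = ij − ej + ei,
  ∂bcf = cf − bf + bc.
As a 20×6 matrix over Z this has rank 6, with invariant factors (1,1,1,1,1,1).

From H_k ≅ ker(∂_k) / im(∂_{k+1}) we obtain:

  H_0: rank C_0 − rank ∂_1 = 10 − 9 = 1, and the invariant factors of ∂_1 are all 1, so H_0 ≅ Z.
  H_1: rank ker ∂_1 − rank ∂_2 = (20 − 9) − 6 = 5, and the invariant factors of ∂_2 are all 1, so H_1 ≅ Z^5.
  H_2: rank ker ∂_2 − rank ∂_3 = (6 − 6) − 0 = 0, and there is no ∂_3, so H_2 ≅ 0.

As a check, the Euler characteristic is 10 − 20 + 6 = -4, which agrees with 1 − 5 + 0 = -4.

H_0 ≅ Z,  H_1 ≅ Z^5,  H_2 = 0.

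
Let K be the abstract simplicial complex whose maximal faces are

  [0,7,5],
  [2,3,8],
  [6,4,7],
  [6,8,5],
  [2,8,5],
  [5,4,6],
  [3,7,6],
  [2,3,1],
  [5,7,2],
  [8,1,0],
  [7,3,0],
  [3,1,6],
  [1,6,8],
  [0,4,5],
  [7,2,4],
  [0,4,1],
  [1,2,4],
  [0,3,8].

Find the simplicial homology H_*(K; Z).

We work with the vertex ordering 0 < 1 < 2 < 3 < 4 < 5 < 6 < 7 < 8. The simplices of K, each written with vertices in increasing order, are:

  0-simplices (9): [0], [1], [2], [3], [4], [5], [6], [7], [8]
  1-simplices (27): (27 of them)
  2-simplices (18): [0,1,4], [0,1,8], [0,3,7], [0,3,8], [0,4,5], [0,5,7], [1,2,3], [1,2,4], [1,3,6], [1,6,8], [2,3,8], [2,4,7], [2,5,7], [2,5,8], [3,6,7], [4,5,6], [4,6,7], [5,6,8]

so the chain groups are C_0 ≅ Z^9, C_1 ≅ Z^27, C_2 ≅ Z^18.

The boundary map ∂_1: C_1 → C_0 is given by ∂[p,q] = [q] − [p]. For instance
  ∂[5,8] = [8] − [5].
This gives a 9×27 integer matrix of rank 8; reducing to Smith normal form yields diagonal entries (1,1,1,1,1,1,1,1).

The boundary map ∂_2: C_2 → C_1 sends each 2-simplex [p,q,r] to [q,r] − [p,r] + [p,q]. For instance
  ∂[2,3,8] = [3,8] − [2,8] + [2,3],
  ∂[0,3,8] = [3,8] − [0,8] + [0,3].
The resulting 27×18 matrix has rank 18, and its Smith normal form has invariant factors (1,1,1,1,1,1,1,1,1,1,1,1,1,1,1,1,1,2).

From H_k ≅ ker(∂_k) / im(∂_{k+1}) we obtain:

  H_0: rank C_0 − rank ∂_1 = 9 − 8 = 1, and the invariant factors of ∂_1 are all 1, so H_0 = Z.
  H_1: rank ker ∂_1 − rank ∂_2 = (27 − 8) − 18 = 1, and ∂_2 has invariant factor 2 > 1, so H_1 = Z × Z/2.
  H_2: rank ker ∂_2 − rank ∂_3 = (18 − 18) − 0 = 0, and there is no ∂_3, so H_2 = 0.

H_0 = Z,  H_1 = Z × Z/2,  H_2 = 0.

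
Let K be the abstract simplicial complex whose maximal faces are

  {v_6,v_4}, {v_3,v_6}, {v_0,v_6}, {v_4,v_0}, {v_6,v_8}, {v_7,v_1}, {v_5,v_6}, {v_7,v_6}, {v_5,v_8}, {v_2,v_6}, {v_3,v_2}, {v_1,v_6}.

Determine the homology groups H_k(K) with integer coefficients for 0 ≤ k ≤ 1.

H_0 ≅ Z,  H_1 ≅ Z^4.

Fix the vertex order v_0 < v_1 < v_2 < v_3 < v_4 < v_5 < v_6 < v_7 < v_8 and write every simplex with vertices in increasing order. Then dim K = 1 and the simplices of K are:

  0-simplices (9): [v_0], [v_1], [v_2], [v_3], [v_4], [v_5], [v_6], [v_7], [v_8]
  1-simplices (12): [v_0,v_4], [v_0,v_6], [v_1,v_6], [v_1,v_7], [v_2,v_3], [v_2,v_6], [v_3,v_6], [v_4,v_6], [v_5,v_6], [v_5,v_8], [v_6,v_7], [v_6,v_8]

giving chain groups C_0 ≅ Z^9, C_1 ≅ Z^12.

The boundary map ∂_1: C_1 → C_0 maps an edge to its endpoints' difference, ∂[p,q] = q − p. For instance
  ∂[v_6,v_8] = [v_8] − [v_6].
The resulting 9×12 matrix has rank 8, and its Smith normal form has invariant factors (1,1,1,1,1,1,1,1).

From H_k ≅ ker(∂_k) / im(∂_{k+1}) we obtain:

  H_0: rank C_0 − rank ∂_1 = 9 − 8 = 1, and the invariant factors of ∂_1 are all 1, so H_0 ≅ Z.
  H_1: rank ker ∂_1 − rank ∂_2 = (12 − 8) − 0 = 4, and there is no ∂_2, so H_1 ≅ Z^4.

As a check, the Euler characteristic is 9 − 12 = -3, which agrees with 1 − 4 = -3.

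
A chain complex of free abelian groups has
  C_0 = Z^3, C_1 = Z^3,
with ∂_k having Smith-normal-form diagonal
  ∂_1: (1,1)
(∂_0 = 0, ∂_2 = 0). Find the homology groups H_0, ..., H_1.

H_0 = Z,  H_1 = Z.

H_0: b_0 = 3 − 0 − 2 = 1; torsion from ∂_1 factors > 1: none. So H_0 = Z.
H_1: b_1 = 3 − 2 − 0 = 1; torsion from ∂_2 factors > 1: none. So H_1 = Z.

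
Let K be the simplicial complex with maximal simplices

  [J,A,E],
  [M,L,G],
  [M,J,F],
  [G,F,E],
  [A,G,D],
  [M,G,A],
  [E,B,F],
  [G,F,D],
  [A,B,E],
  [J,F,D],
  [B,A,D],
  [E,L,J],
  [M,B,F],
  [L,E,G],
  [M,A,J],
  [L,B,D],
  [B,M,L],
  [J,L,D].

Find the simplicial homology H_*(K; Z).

We work with the vertex ordering A < B < D < E < F < G < J < L < M. The simplices of K, each written with vertices in increasing order, are:

  0-simplices (9): A, B, D, E, F, G, J, L, M
  1-simplices (27): AB, AD, AE, AG, AJ, AM, BD, BE, BF, BL, BM, DF, DG, DJ, DL, EF, EG, EJ, EL, FG, FJ, FM, GL, GM, JL, JM, LM
  2-simplices (18): ABD, ABE, ADG, AEJ, AGM, AJM, BDL, BEF, BFM, BLM, DFG, DFJ, DJL, EFG, EGL, EJL, FJM, GLM

giving chain groups C_0 ≅ Z^9, C_1 ≅ Z^27, C_2 ≅ Z^18.

∂_1: C_1 → C_0 sends each edge [p,q] (with p < q) to q − p.
As a 9×27 matrix over Z this has rank 8, with invariant factors (1,1,1,1,1,1,1,1).

The boundary map ∂_2: C_2 → C_1 maps a triangle to the signed sum of its edges. For instance
  ∂DFG = FG − DG + DF,
  ∂AEJ = EJ − AJ + AE.
As a 27×18 matrix over Z this has rank 17, with invariant factors (1,1,1,1,1,1,1,1,1,1,1,1,1,1,1,1,1).

Reading off H_k = ker ∂_k / im ∂_{k+1}:

  H_0: rank C_0 − rank ∂_1 = 9 − 8 = 1, and the invariant factors of ∂_1 are all 1, so H_0 ≅ Z.
  H_1: rank ker ∂_1 − rank ∂_2 = (27 − 8) − 17 = 2, and the invariant factors of ∂_2 are all 1, so H_1 ≅ Z^2.
  H_2: rank ker ∂_2 − rank ∂_3 = (18 − 17) − 0 = 1, and there is no ∂_3, so H_2 ≅ Z.

H_0 ≅ Z,  H_1 ≅ Z^2,  H_2 ≅ Z.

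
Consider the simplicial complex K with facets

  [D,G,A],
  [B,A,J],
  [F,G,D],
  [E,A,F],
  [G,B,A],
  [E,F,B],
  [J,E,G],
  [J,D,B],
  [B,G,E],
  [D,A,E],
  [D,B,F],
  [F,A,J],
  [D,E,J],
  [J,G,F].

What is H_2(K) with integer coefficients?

We work with the vertex ordering A < B < D < E < F < G < J. The simplices of K, each written with vertices in increasing order, are:

  0-simplices (7): A, B, D, E, F, G, J
  1-simplices (21): AB, AD, AE, AF, AG, AJ, BD, BE, BF, BG, BJ, DE, DF, DG, DJ, EF, EG, EJ, FG, FJ, GJ
  2-simplices (14): ABG, ABJ, ADE, ADG, AEF, AFJ, BDF, BDJ, BEF, BEG, DEJ, DFG, EGJ, FGJ

giving chain groups C_0 ≅ Z^7, C_1 ≅ Z^21, C_2 ≅ Z^14.

The boundary map ∂_1: C_1 → C_0 is given by ∂[p,q] = [q] − [p].
The resulting 7×21 matrix has rank 6, and its Smith normal form has invariant factors (1,1,1,1,1,1).

∂_2: C_2 → C_1 sends each 2-simplex [p,q,r] to [q,r] − [p,r] + [p,q]. For instance
  ∂BEF = EF − BF + BE,
  ∂ABG = BG − AG + AB.
The resulting 21×14 matrix has rank 13, and its Smith normal form has invariant factors (1,1,1,1,1,1,1,1,1,1,1,1,1).

From H_k ≅ ker(∂_k) / im(∂_{k+1}) we obtain:

  H_2: rank ker ∂_2 − rank ∂_3 = (14 − 13) − 0 = 1, and there is no ∂_3, so H_2 = Z.

(K is a triangulation of the torus T^2.)

H_2 ≅ Z.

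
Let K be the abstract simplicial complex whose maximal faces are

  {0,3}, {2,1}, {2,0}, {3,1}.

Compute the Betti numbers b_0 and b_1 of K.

b_0 = 1, b_1 = 1.

Take the total order 0 < 1 < 2 < 3 on the vertex set. Then K (dimension 1) consists of the simplices:

  0-simplices (4): [0], [1], [2], [3]
  1-simplices (4): [0,2], [0,3], [1,2], [1,3]

Hence C_0 ≅ Z^4, C_1 ≅ Z^4.

The boundary map ∂_1: C_1 → C_0 is given by ∂[p,q] = [q] − [p]. For instance
  ∂[0,3] = [3] − [0].
The resulting 4×4 matrix has rank 3, and its Smith normal form has invariant factors (1,1,1).

Computing H_k = (kernel of ∂_k) / (image of ∂_{k+1}):

  H_0: rank C_0 − rank ∂_1 = 4 − 3 = 1, and the invariant factors of ∂_1 are all 1, so H_0 = Z.
  H_1: rank ker ∂_1 − rank ∂_2 = (4 − 3) − 0 = 1, and there is no ∂_2, so H_1 = Z.

(K is a triangulation of the circle S^1.)

Hence the Betti numbers are b_0 = 1, b_1 = 1.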